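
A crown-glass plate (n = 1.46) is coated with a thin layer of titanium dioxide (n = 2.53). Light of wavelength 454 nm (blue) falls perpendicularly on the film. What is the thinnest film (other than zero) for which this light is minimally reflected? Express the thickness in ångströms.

Ray reflecting at the top interface goes from n = 1.0 toward n = 2.53: a half-wave phase shift.
At the lower boundary (n = 2.53 to n = 1.46) the reflected ray undergoes no phase shift.
Exactly one π shift → a net half-wave offset.
For minimum reflection here: 2 n t = m λ.
Minimum nonzero at m = 1: t = λ / (2 n) = 454 / (2 × 2.53) = 89.7 nm.

897 Å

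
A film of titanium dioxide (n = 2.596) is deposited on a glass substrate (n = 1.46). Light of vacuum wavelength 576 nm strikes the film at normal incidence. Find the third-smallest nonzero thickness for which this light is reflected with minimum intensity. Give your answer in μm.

0.333 μm

Ray reflecting at the top interface goes from n = 1.0 toward n = 2.596: a half-wave phase shift.
Ray reflecting at the bottom interface goes from n = 2.596 toward n = 1.46: no phase shift.
Exactly one π shift → a net half-wave offset.
So the condition for destructive reflection is 2 n t = m λ.
The third-smallest nonzero thickness corresponds to m = 3: t = m λ / (2 n) = 3.00 × 576 / (2 × 2.596) = 333 nm.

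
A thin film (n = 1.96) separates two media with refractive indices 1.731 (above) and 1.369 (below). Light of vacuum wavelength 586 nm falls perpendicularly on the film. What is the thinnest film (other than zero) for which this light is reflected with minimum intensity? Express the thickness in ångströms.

1495 Å

Ray reflecting at the top interface goes from n = 1.731 toward n = 1.96: a half-wave phase shift.
At the lower boundary (n = 1.96 to n = 1.369) the reflected ray undergoes no phase shift.
Exactly one π shift → a net half-wave offset.
So the condition for destructive reflection is 2 n t = m λ.
Minimum nonzero at m = 1: t = λ / (2 n) = 586 / (2 × 1.96) = 149 nm.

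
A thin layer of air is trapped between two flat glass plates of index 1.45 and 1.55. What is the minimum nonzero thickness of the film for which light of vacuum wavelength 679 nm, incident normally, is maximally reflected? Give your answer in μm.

At the upper boundary (n = 1.45 to n = 1.0) the reflected ray undergoes no phase shift.
Ray reflecting at the bottom interface goes from n = 1.0 toward n = 1.55: a half-wave phase shift.
The two reflections differ by half a wavelength.
For maximum reflection here: 2 n t = (m + ½) λ.
Minimum at m = 0: t = λ / (4 n) = 679 / (4 × 1.0) = 170 nm.

0.170 μm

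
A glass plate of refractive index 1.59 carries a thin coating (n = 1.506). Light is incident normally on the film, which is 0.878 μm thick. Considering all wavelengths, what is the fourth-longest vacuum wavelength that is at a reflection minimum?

756 nm

Top surface (1.0 → 1.506): reflection off a higher-index medium gives a half-wave phase shift.
At the lower boundary (n = 1.506 to n = 1.59) the reflected ray undergoes a half-wave phase shift.
The two reflections carry the same phase change, so no net offset.
With no net inversion, destructive interference in reflection requires 2 n t = (m + ½) λ.
λ = 2 n t / (m + ½). The fourth-longest wavelength is m = 3: λ = 2 × 1.506 × 878 / 3.50 = 756 nm.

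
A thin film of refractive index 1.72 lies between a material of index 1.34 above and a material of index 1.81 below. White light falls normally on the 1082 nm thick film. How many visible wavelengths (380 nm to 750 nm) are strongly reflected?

At the upper boundary (n = 1.34 to n = 1.72) the reflected ray undergoes a half-wave phase shift.
Bottom surface (1.72 → 1.81): reflection off a higher-index medium gives a half-wave phase shift.
Zero or two π shifts → no net half-wave offset.
So the condition for constructive reflection is 2 n t = m λ.
λ = 2 n t / m = 3722 / m nm.
m=4: 931 nm (IR); m=5: 744 nm (visible); m=6: 620 nm (visible); m=7: 532 nm (visible); m=8: 465 nm (visible); m=9: 414 nm (visible); m=10: 372 nm (UV).

5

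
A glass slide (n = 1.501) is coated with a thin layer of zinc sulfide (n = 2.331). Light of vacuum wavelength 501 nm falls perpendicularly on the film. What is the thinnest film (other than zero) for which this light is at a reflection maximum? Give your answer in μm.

Ray reflecting at the top interface goes from n = 1.0 toward n = 2.331: a half-wave phase shift.
At the lower boundary (n = 2.331 to n = 1.501) the reflected ray undergoes no phase shift.
Exactly one π shift → a net half-wave offset.
With one net inversion, constructive interference in reflection requires 2 n t = (m + ½) λ.
Minimum at m = 0: t = λ / (4 n) = 501 / (4 × 2.331) = 53.7 nm.

0.0537 μm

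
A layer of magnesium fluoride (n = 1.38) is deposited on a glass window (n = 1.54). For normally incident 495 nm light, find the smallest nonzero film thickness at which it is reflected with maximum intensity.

179 nm

Ray reflecting at the top interface goes from n = 1.0 toward n = 1.38: a half-wave phase shift.
At the lower boundary (n = 1.38 to n = 1.54) the reflected ray undergoes a half-wave phase shift.
Zero or two π shifts → no net half-wave offset.
So the condition for constructive reflection is 2 n t = m λ.
Minimum nonzero at m = 1: t = λ / (2 n) = 495 / (2 × 1.38) = 179 nm.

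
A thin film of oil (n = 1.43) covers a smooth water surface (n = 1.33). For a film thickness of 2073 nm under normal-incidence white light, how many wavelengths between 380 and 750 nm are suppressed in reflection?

8

Top surface (1.0 → 1.43): reflection off a higher-index medium gives a half-wave phase shift.
At the lower boundary (n = 1.43 to n = 1.33) the reflected ray undergoes no phase shift.
Exactly one π shift → a net half-wave offset.
With one net inversion, destructive interference in reflection requires 2 n t = m λ.
λ = 2 n t / m = 5929 / m nm.
m=7: 847 nm (IR); m=8: 741 nm (visible); m=9: 659 nm (visible); m=10: 593 nm (visible); m=11: 539 nm (visible); m=12: 494 nm (visible); m=13: 456 nm (visible); m=14: 423 nm (visible); m=15: 395 nm (visible); m=16: 371 nm (UV).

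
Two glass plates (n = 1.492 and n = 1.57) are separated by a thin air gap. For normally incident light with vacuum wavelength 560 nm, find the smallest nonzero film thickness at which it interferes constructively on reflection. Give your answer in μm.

0.140 μm

Ray reflecting at the top interface goes from n = 1.492 toward n = 1.0: no phase shift.
Bottom surface (1.0 → 1.57): reflection off a higher-index medium gives a half-wave phase shift.
Exactly one π shift → a net half-wave offset.
For strong reflection here: 2 n t = (m + ½) λ.
Minimum at m = 0: t = λ / (4 n) = 560 / (4 × 1.0) = 140 nm.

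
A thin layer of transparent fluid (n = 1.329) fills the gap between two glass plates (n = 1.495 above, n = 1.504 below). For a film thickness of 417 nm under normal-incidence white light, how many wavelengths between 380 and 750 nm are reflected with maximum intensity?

Top surface (1.495 → 1.329): reflection off a lower-index medium gives no phase shift.
Ray reflecting at the bottom interface goes from n = 1.329 toward n = 1.504: a half-wave phase shift.
Net: one phase inversion between the two reflected rays.
For bright reflection here: 2 n t = (m + ½) λ.
λ = 2 n t / (m + ½) = 1108 / (m + ½) nm.
m=0: 2217 nm (IR); m=1: 739 nm (visible); m=2: 443 nm (visible); m=3: 317 nm (UV).

2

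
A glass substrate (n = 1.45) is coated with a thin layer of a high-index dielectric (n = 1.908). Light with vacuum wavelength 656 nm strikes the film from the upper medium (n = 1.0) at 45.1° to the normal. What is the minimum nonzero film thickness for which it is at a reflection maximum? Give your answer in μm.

0.0926 μm

At the upper boundary (n = 1.0 to n = 1.908) the reflected ray undergoes a half-wave phase shift.
Bottom surface (1.908 → 1.45): reflection off a lower-index medium gives no phase shift.
Exactly one π shift → a net half-wave offset.
For bright reflection here: 2 n t cos θ_r = (m + ½) λ.
Snell's law: 1.0 sin 45.1° = 1.908 sin θ_r → sin θ_r = 0.371, cos θ_r = 0.929.
Minimum at m = 0: t = λ / (4 n cos θ_r) = 656 / (4 × 1.908 × 0.929) = 92.6 nm.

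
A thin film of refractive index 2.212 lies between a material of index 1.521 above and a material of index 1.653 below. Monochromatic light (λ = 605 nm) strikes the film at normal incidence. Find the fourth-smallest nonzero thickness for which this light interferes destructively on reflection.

At the upper boundary (n = 1.521 to n = 2.212) the reflected ray undergoes a half-wave phase shift.
At the lower boundary (n = 2.212 to n = 1.653) the reflected ray undergoes no phase shift.
Exactly one π shift → a net half-wave offset.
So the condition for destructive reflection is 2 n t = m λ.
The fourth-smallest nonzero thickness corresponds to m = 4: t = m λ / (2 n) = 4.00 × 605 / (2 × 2.212) = 547 nm.

547 nm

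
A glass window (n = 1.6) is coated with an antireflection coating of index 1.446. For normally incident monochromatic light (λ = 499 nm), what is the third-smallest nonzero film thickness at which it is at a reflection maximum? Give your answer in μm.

Ray reflecting at the top interface goes from n = 1.0 toward n = 1.446: a half-wave phase shift.
Ray reflecting at the bottom interface goes from n = 1.446 toward n = 1.6: a half-wave phase shift.
Zero or two π shifts → no net half-wave offset.
For maximum reflection here: 2 n t = m λ.
The third-smallest nonzero thickness corresponds to m = 3: t = m λ / (2 n) = 3.00 × 499 / (2 × 1.446) = 518 nm.

0.518 μm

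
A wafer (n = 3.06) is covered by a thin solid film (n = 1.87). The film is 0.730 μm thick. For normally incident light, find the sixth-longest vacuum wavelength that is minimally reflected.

Top surface (1.0 → 1.87): reflection off a higher-index medium gives a half-wave phase shift.
At the lower boundary (n = 1.87 to n = 3.06) the reflected ray undergoes a half-wave phase shift.
Zero or two π shifts → no net half-wave offset.
With no net inversion, destructive interference in reflection requires 2 n t = (m + ½) λ.
λ = 2 n t / (m + ½). The sixth-longest wavelength is m = 5: λ = 2 × 1.87 × 730 / 5.50 = 496 nm.

496 nm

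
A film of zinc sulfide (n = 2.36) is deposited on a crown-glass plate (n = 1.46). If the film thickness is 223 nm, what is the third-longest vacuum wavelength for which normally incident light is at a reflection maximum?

421 nm

At the upper boundary (n = 1.0 to n = 2.36) the reflected ray undergoes a half-wave phase shift.
Ray reflecting at the bottom interface goes from n = 2.36 toward n = 1.46: no phase shift.
Exactly one π shift → a net half-wave offset.
With one net inversion, constructive interference in reflection requires 2 n t = (m + ½) λ.
λ = 2 n t / (m + ½). The third-longest wavelength is m = 2: λ = 2 × 2.36 × 223 / 2.50 = 421 nm.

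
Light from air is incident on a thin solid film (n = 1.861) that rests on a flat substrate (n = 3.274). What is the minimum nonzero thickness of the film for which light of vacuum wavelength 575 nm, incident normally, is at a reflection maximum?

Ray reflecting at the top interface goes from n = 1.0 toward n = 1.861: a half-wave phase shift.
Ray reflecting at the bottom interface goes from n = 1.861 toward n = 3.274: a half-wave phase shift.
Zero or two π shifts → no net half-wave offset.
With no net inversion, constructive interference in reflection requires 2 n t = m λ.
Minimum nonzero at m = 1: t = λ / (2 n) = 575 / (2 × 1.861) = 154 nm.

154 nm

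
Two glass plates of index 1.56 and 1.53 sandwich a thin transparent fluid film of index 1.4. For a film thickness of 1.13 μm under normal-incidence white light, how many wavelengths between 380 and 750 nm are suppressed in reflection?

4

At the upper boundary (n = 1.56 to n = 1.4) the reflected ray undergoes no phase shift.
At the lower boundary (n = 1.4 to n = 1.53) the reflected ray undergoes a half-wave phase shift.
The two reflections differ by half a wavelength.
With one net inversion, destructive interference in reflection requires 2 n t = m λ.
λ = 2 n t / m = 3164 / m nm.
m=4: 791 nm (IR); m=5: 633 nm (visible); m=6: 527 nm (visible); m=7: 452 nm (visible); m=8: 396 nm (visible); m=9: 352 nm (UV).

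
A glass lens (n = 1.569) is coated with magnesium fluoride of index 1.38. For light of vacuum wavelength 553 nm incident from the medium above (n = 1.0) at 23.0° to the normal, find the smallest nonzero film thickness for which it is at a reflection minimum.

104 nm

Top surface (1.0 → 1.38): reflection off a higher-index medium gives a half-wave phase shift.
Bottom surface (1.38 → 1.569): reflection off a higher-index medium gives a half-wave phase shift.
Net: no relative phase inversion (both shifts match).
So the condition for destructive reflection is 2 n t cos θ_r = (m + ½) λ.
Snell's law: 1.0 sin 23.0° = 1.38 sin θ_r → sin θ_r = 0.283, cos θ_r = 0.959.
Minimum at m = 0: t = λ / (4 n cos θ_r) = 553 / (4 × 1.38 × 0.959) = 104 nm.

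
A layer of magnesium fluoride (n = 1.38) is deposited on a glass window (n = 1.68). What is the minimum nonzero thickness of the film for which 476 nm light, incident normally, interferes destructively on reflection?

Ray reflecting at the top interface goes from n = 1.0 toward n = 1.38: a half-wave phase shift.
Bottom surface (1.38 → 1.68): reflection off a higher-index medium gives a half-wave phase shift.
Net: no relative phase inversion (both shifts match).
With no net inversion, destructive interference in reflection requires 2 n t = (m + ½) λ.
Minimum at m = 0: t = λ / (4 n) = 476 / (4 × 1.38) = 86.2 nm.

86.2 nm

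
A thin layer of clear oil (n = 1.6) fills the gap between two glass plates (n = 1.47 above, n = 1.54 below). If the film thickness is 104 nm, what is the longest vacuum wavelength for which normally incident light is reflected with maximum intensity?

666 nm

At the upper boundary (n = 1.47 to n = 1.6) the reflected ray undergoes a half-wave phase shift.
Bottom surface (1.6 → 1.54): reflection off a lower-index medium gives no phase shift.
Exactly one π shift → a net half-wave offset.
For maximum reflection here: 2 n t = (m + ½) λ.
λ = 2 n t / (m + ½). The longest wavelength is m = 0: λ = 2 × 1.6 × 104 / 0.500 = 666 nm.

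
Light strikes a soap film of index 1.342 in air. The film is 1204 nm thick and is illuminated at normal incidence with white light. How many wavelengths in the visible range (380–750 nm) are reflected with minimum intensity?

Top surface (1.0 → 1.342): reflection off a higher-index medium gives a half-wave phase shift.
Ray reflecting at the bottom interface goes from n = 1.342 toward n = 1.0: no phase shift.
The two reflections differ by half a wavelength.
With one net inversion, destructive interference in reflection requires 2 n t = m λ.
λ = 2 n t / m = 3232 / m nm.
m=4: 808 nm (IR); m=5: 646 nm (visible); m=6: 539 nm (visible); m=7: 462 nm (visible); m=8: 404 nm (visible); m=9: 359 nm (UV).

4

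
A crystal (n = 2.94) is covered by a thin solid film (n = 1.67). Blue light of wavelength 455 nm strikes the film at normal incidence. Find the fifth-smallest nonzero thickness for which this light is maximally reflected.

681 nm

Top surface (1.0 → 1.67): reflection off a higher-index medium gives a half-wave phase shift.
At the lower boundary (n = 1.67 to n = 2.94) the reflected ray undergoes a half-wave phase shift.
Net: no relative phase inversion (both shifts match).
So the condition for constructive reflection is 2 n t = m λ.
The fifth-smallest nonzero thickness corresponds to m = 5: t = m λ / (2 n) = 5.00 × 455 / (2 × 1.67) = 681 nm.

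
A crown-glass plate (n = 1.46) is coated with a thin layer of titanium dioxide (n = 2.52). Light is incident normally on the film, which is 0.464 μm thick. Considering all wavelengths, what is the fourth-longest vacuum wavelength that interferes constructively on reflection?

At the upper boundary (n = 1.0 to n = 2.52) the reflected ray undergoes a half-wave phase shift.
At the lower boundary (n = 2.52 to n = 1.46) the reflected ray undergoes no phase shift.
The two reflections differ by half a wavelength.
So the condition for constructive reflection is 2 n t = (m + ½) λ.
λ = 2 n t / (m + ½). The fourth-longest wavelength is m = 3: λ = 2 × 2.52 × 464 / 3.50 = 668 nm.

668 nm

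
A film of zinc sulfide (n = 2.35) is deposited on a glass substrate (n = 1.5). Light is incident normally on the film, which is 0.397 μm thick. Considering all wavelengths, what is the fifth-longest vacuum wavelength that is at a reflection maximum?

415 nm

Ray reflecting at the top interface goes from n = 1.0 toward n = 2.35: a half-wave phase shift.
Ray reflecting at the bottom interface goes from n = 2.35 toward n = 1.5: no phase shift.
Net: one phase inversion between the two reflected rays.
With one net inversion, constructive interference in reflection requires 2 n t = (m + ½) λ.
λ = 2 n t / (m + ½). The fifth-longest wavelength is m = 4: λ = 2 × 2.35 × 397 / 4.50 = 415 nm.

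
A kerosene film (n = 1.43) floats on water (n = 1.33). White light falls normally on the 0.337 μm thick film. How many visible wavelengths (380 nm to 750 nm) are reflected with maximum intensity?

2

At the upper boundary (n = 1.0 to n = 1.43) the reflected ray undergoes a half-wave phase shift.
At the lower boundary (n = 1.43 to n = 1.33) the reflected ray undergoes no phase shift.
Exactly one π shift → a net half-wave offset.
For bright reflection here: 2 n t = (m + ½) λ.
λ = 2 n t / (m + ½) = 964 / (m + ½) nm.
m=0: 1928 nm (IR); m=1: 643 nm (visible); m=2: 386 nm (visible); m=3: 275 nm (UV).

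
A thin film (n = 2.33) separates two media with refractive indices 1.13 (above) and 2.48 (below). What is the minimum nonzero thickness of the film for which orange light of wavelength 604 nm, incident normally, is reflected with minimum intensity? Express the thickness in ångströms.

648 Å

At the upper boundary (n = 1.13 to n = 2.33) the reflected ray undergoes a half-wave phase shift.
Bottom surface (2.33 → 2.48): reflection off a higher-index medium gives a half-wave phase shift.
Zero or two π shifts → no net half-wave offset.
With no net inversion, destructive interference in reflection requires 2 n t = (m + ½) λ.
Minimum at m = 0: t = λ / (4 n) = 604 / (4 × 2.33) = 64.8 nm.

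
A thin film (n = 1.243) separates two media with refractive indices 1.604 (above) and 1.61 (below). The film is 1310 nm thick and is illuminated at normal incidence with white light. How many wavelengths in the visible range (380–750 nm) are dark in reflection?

Ray reflecting at the top interface goes from n = 1.604 toward n = 1.243: no phase shift.
Bottom surface (1.243 → 1.61): reflection off a higher-index medium gives a half-wave phase shift.
The two reflections differ by half a wavelength.
With one net inversion, destructive interference in reflection requires 2 n t = m λ.
λ = 2 n t / m = 3257 / m nm.
m=4: 814 nm (IR); m=5: 651 nm (visible); m=6: 543 nm (visible); m=7: 465 nm (visible); m=8: 407 nm (visible); m=9: 362 nm (UV).

4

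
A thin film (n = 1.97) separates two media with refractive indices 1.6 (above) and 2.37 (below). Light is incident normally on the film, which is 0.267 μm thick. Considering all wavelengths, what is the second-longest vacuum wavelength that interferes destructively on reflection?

At the upper boundary (n = 1.6 to n = 1.97) the reflected ray undergoes a half-wave phase shift.
Bottom surface (1.97 → 2.37): reflection off a higher-index medium gives a half-wave phase shift.
The two reflections carry the same phase change, so no net offset.
For dark reflection here: 2 n t = (m + ½) λ.
λ = 2 n t / (m + ½). The second-longest wavelength is m = 1: λ = 2 × 1.97 × 267 / 1.50 = 701 nm.

701 nm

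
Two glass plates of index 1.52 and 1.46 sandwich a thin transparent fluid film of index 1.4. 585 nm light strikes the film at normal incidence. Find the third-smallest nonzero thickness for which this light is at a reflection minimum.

Ray reflecting at the top interface goes from n = 1.52 toward n = 1.4: no phase shift.
At the lower boundary (n = 1.4 to n = 1.46) the reflected ray undergoes a half-wave phase shift.
Net: one phase inversion between the two reflected rays.
With one net inversion, destructive interference in reflection requires 2 n t = m λ.
The third-smallest nonzero thickness corresponds to m = 3: t = m λ / (2 n) = 3.00 × 585 / (2 × 1.4) = 627 nm.

627 nm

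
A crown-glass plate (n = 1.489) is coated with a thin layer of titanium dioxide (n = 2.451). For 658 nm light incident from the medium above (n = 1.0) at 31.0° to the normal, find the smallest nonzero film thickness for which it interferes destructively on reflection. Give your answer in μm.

0.137 μm

Ray reflecting at the top interface goes from n = 1.0 toward n = 2.451: a half-wave phase shift.
Bottom surface (2.451 → 1.489): reflection off a lower-index medium gives no phase shift.
Net: one phase inversion between the two reflected rays.
So the condition for destructive reflection is 2 n t cos θ_r = m λ.
Snell's law: 1.0 sin 31.0° = 2.451 sin θ_r → sin θ_r = 0.210, cos θ_r = 0.978.
Minimum nonzero at m = 1: t = λ / (2 n cos θ_r) = 658 / (2 × 2.451 × 0.978) = 137 nm.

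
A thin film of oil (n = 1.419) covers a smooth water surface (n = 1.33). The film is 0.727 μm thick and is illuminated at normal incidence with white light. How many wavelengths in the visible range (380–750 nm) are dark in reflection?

3

Top surface (1.0 → 1.419): reflection off a higher-index medium gives a half-wave phase shift.
Bottom surface (1.419 → 1.33): reflection off a lower-index medium gives no phase shift.
Net: one phase inversion between the two reflected rays.
With one net inversion, destructive interference in reflection requires 2 n t = m λ.
λ = 2 n t / m = 2063 / m nm.
m=2: 1032 nm (IR); m=3: 688 nm (visible); m=4: 516 nm (visible); m=5: 413 nm (visible); m=6: 344 nm (UV).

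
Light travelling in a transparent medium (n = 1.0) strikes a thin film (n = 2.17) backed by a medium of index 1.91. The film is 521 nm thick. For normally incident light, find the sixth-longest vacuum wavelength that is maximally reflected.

411 nm

Top surface (1.0 → 2.17): reflection off a higher-index medium gives a half-wave phase shift.
Bottom surface (2.17 → 1.91): reflection off a lower-index medium gives no phase shift.
Net: one phase inversion between the two reflected rays.
With one net inversion, constructive interference in reflection requires 2 n t = (m + ½) λ.
λ = 2 n t / (m + ½). The sixth-longest wavelength is m = 5: λ = 2 × 2.17 × 521 / 5.50 = 411 nm.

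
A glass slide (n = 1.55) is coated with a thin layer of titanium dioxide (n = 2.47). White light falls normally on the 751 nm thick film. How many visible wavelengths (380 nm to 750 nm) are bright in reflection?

5

At the upper boundary (n = 1.0 to n = 2.47) the reflected ray undergoes a half-wave phase shift.
At the lower boundary (n = 2.47 to n = 1.55) the reflected ray undergoes no phase shift.
Exactly one π shift → a net half-wave offset.
With one net inversion, constructive interference in reflection requires 2 n t = (m + ½) λ.
λ = 2 n t / (m + ½) = 3710 / (m + ½) nm.
m=4: 824 nm (IR); m=5: 675 nm (visible); m=6: 571 nm (visible); m=7: 495 nm (visible); m=8: 436 nm (visible); m=9: 391 nm (visible); m=10: 353 nm (UV).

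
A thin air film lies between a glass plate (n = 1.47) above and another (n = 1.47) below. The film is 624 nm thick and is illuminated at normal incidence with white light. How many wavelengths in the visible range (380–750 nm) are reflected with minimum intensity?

2

Ray reflecting at the top interface goes from n = 1.47 toward n = 1.0: no phase shift.
Ray reflecting at the bottom interface goes from n = 1.0 toward n = 1.47: a half-wave phase shift.
Exactly one π shift → a net half-wave offset.
With one net inversion, destructive interference in reflection requires 2 n t = m λ.
λ = 2 n t / m = 1248 / m nm.
m=1: 1248 nm (IR); m=2: 624 nm (visible); m=3: 416 nm (visible); m=4: 312 nm (UV).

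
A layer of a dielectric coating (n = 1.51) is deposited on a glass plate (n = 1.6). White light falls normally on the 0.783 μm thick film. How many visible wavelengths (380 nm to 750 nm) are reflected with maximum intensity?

Ray reflecting at the top interface goes from n = 1.0 toward n = 1.51: a half-wave phase shift.
Ray reflecting at the bottom interface goes from n = 1.51 toward n = 1.6: a half-wave phase shift.
The two reflections carry the same phase change, so no net offset.
With no net inversion, constructive interference in reflection requires 2 n t = m λ.
λ = 2 n t / m = 2365 / m nm.
m=3: 788 nm (IR); m=4: 591 nm (visible); m=5: 473 nm (visible); m=6: 394 nm (visible); m=7: 338 nm (UV).

3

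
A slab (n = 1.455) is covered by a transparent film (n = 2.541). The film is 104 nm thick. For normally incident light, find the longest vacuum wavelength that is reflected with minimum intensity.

529 nm

At the upper boundary (n = 1.0 to n = 2.541) the reflected ray undergoes a half-wave phase shift.
Ray reflecting at the bottom interface goes from n = 2.541 toward n = 1.455: no phase shift.
Net: one phase inversion between the two reflected rays.
So the condition for destructive reflection is 2 n t = m λ.
λ = 2 n t / m. The longest wavelength is m = 1: λ = 2 × 2.541 × 104 / 1.00 = 529 nm.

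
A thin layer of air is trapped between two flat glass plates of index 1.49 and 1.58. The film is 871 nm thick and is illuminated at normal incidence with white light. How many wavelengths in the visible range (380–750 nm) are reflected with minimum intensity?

2

At the upper boundary (n = 1.49 to n = 1.0) the reflected ray undergoes no phase shift.
Ray reflecting at the bottom interface goes from n = 1.0 toward n = 1.58: a half-wave phase shift.
Exactly one π shift → a net half-wave offset.
So the condition for destructive reflection is 2 n t = m λ.
λ = 2 n t / m = 1742 / m nm.
m=2: 871 nm (IR); m=3: 581 nm (visible); m=4: 436 nm (visible); m=5: 348 nm (UV).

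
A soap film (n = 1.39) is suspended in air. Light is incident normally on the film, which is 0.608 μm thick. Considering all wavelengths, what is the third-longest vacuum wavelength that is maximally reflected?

Top surface (1.0 → 1.39): reflection off a higher-index medium gives a half-wave phase shift.
Bottom surface (1.39 → 1.0): reflection off a lower-index medium gives no phase shift.
Net: one phase inversion between the two reflected rays.
For maximum reflection here: 2 n t = (m + ½) λ.
λ = 2 n t / (m + ½). The third-longest wavelength is m = 2: λ = 2 × 1.39 × 608 / 2.50 = 676 nm.

676 nm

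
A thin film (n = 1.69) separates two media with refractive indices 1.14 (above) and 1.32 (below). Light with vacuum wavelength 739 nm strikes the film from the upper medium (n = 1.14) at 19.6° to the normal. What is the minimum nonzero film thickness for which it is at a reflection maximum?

At the upper boundary (n = 1.14 to n = 1.69) the reflected ray undergoes a half-wave phase shift.
At the lower boundary (n = 1.69 to n = 1.32) the reflected ray undergoes no phase shift.
The two reflections differ by half a wavelength.
So the condition for constructive reflection is 2 n t cos θ_r = (m + ½) λ.
Snell's law: 1.14 sin 19.6° = 1.69 sin θ_r → sin θ_r = 0.226, cos θ_r = 0.974.
Minimum at m = 0: t = λ / (4 n cos θ_r) = 739 / (4 × 1.69 × 0.974) = 112 nm.

112 nm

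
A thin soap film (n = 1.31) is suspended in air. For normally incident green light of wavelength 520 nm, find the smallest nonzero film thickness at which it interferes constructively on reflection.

99.2 nm

Ray reflecting at the top interface goes from n = 1.0 toward n = 1.31: a half-wave phase shift.
Bottom surface (1.31 → 1.0): reflection off a lower-index medium gives no phase shift.
Exactly one π shift → a net half-wave offset.
So the condition for constructive reflection is 2 n t = (m + ½) λ.
Minimum at m = 0: t = λ / (4 n) = 520 / (4 × 1.31) = 99.2 nm.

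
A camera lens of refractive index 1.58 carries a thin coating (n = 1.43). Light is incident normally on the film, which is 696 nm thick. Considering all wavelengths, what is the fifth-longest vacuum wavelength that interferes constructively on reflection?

398 nm

Top surface (1.0 → 1.43): reflection off a higher-index medium gives a half-wave phase shift.
Ray reflecting at the bottom interface goes from n = 1.43 toward n = 1.58: a half-wave phase shift.
Zero or two π shifts → no net half-wave offset.
For strong reflection here: 2 n t = m λ.
λ = 2 n t / m. The fifth-longest wavelength is m = 5: λ = 2 × 1.43 × 696 / 5.00 = 398 nm.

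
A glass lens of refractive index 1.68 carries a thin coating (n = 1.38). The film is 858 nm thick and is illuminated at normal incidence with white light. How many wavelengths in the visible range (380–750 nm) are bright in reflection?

3

At the upper boundary (n = 1.0 to n = 1.38) the reflected ray undergoes a half-wave phase shift.
Bottom surface (1.38 → 1.68): reflection off a higher-index medium gives a half-wave phase shift.
The two reflections carry the same phase change, so no net offset.
For bright reflection here: 2 n t = m λ.
λ = 2 n t / m = 2368 / m nm.
m=3: 789 nm (IR); m=4: 592 nm (visible); m=5: 474 nm (visible); m=6: 395 nm (visible); m=7: 338 nm (UV).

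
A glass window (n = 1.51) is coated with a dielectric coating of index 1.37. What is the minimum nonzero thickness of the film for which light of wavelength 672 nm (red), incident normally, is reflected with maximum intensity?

245 nm

At the upper boundary (n = 1.0 to n = 1.37) the reflected ray undergoes a half-wave phase shift.
Ray reflecting at the bottom interface goes from n = 1.37 toward n = 1.51: a half-wave phase shift.
The two reflections carry the same phase change, so no net offset.
For bright reflection here: 2 n t = m λ.
Minimum nonzero at m = 1: t = λ / (2 n) = 672 / (2 × 1.37) = 245 nm.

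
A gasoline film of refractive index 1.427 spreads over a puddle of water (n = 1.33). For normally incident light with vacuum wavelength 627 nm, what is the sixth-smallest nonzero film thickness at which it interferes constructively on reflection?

Ray reflecting at the top interface goes from n = 1.0 toward n = 1.427: a half-wave phase shift.
At the lower boundary (n = 1.427 to n = 1.33) the reflected ray undergoes no phase shift.
The two reflections differ by half a wavelength.
So the condition for constructive reflection is 2 n t = (m + ½) λ.
The sixth-smallest nonzero thickness corresponds to m = 5: t = (m + ½) λ / (2 n) = 5.50 × 627 / (2 × 1.427) = 1208 nm.

1208 nm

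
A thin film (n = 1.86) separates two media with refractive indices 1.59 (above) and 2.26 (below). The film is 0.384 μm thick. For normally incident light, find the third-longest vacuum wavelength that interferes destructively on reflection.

571 nm

Ray reflecting at the top interface goes from n = 1.59 toward n = 1.86: a half-wave phase shift.
Bottom surface (1.86 → 2.26): reflection off a higher-index medium gives a half-wave phase shift.
The two reflections carry the same phase change, so no net offset.
So the condition for destructive reflection is 2 n t = (m + ½) λ.
λ = 2 n t / (m + ½). The third-longest wavelength is m = 2: λ = 2 × 1.86 × 384 / 2.50 = 571 nm.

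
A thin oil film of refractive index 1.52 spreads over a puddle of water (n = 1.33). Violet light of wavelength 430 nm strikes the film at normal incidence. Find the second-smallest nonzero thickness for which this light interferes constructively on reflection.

212 nm

Top surface (1.0 → 1.52): reflection off a higher-index medium gives a half-wave phase shift.
Bottom surface (1.52 → 1.33): reflection off a lower-index medium gives no phase shift.
Net: one phase inversion between the two reflected rays.
For maximum reflection here: 2 n t = (m + ½) λ.
The second-smallest nonzero thickness corresponds to m = 1: t = (m + ½) λ / (2 n) = 1.50 × 430 / (2 × 1.52) = 212 nm.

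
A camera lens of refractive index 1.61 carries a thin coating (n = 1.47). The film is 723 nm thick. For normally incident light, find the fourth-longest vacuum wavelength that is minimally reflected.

607 nm

At the upper boundary (n = 1.0 to n = 1.47) the reflected ray undergoes a half-wave phase shift.
Bottom surface (1.47 → 1.61): reflection off a higher-index medium gives a half-wave phase shift.
Net: no relative phase inversion (both shifts match).
With no net inversion, destructive interference in reflection requires 2 n t = (m + ½) λ.
λ = 2 n t / (m + ½). The fourth-longest wavelength is m = 3: λ = 2 × 1.47 × 723 / 3.50 = 607 nm.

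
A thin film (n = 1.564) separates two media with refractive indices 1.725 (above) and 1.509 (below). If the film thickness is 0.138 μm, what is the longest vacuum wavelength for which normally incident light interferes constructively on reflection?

Ray reflecting at the top interface goes from n = 1.725 toward n = 1.564: no phase shift.
At the lower boundary (n = 1.564 to n = 1.509) the reflected ray undergoes no phase shift.
Net: no relative phase inversion (both shifts match).
So the condition for constructive reflection is 2 n t = m λ.
λ = 2 n t / m. The longest wavelength is m = 1: λ = 2 × 1.564 × 138 / 1.00 = 432 nm.

432 nm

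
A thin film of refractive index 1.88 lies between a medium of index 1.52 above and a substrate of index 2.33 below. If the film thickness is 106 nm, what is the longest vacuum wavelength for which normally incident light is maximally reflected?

399 nm

Top surface (1.52 → 1.88): reflection off a higher-index medium gives a half-wave phase shift.
Ray reflecting at the bottom interface goes from n = 1.88 toward n = 2.33: a half-wave phase shift.
Net: no relative phase inversion (both shifts match).
With no net inversion, constructive interference in reflection requires 2 n t = m λ.
λ = 2 n t / m. The longest wavelength is m = 1: λ = 2 × 1.88 × 106 / 1.00 = 399 nm.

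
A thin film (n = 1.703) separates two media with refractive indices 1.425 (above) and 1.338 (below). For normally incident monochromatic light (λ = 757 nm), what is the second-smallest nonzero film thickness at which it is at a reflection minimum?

445 nm

At the upper boundary (n = 1.425 to n = 1.703) the reflected ray undergoes a half-wave phase shift.
Ray reflecting at the bottom interface goes from n = 1.703 toward n = 1.338: no phase shift.
The two reflections differ by half a wavelength.
With one net inversion, destructive interference in reflection requires 2 n t = m λ.
The second-smallest nonzero thickness corresponds to m = 2: t = m λ / (2 n) = 2.00 × 757 / (2 × 1.703) = 445 nm.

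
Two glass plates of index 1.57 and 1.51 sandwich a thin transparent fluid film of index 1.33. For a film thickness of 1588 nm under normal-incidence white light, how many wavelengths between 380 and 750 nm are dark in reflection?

6

Ray reflecting at the top interface goes from n = 1.57 toward n = 1.33: no phase shift.
At the lower boundary (n = 1.33 to n = 1.51) the reflected ray undergoes a half-wave phase shift.
Net: one phase inversion between the two reflected rays.
With one net inversion, destructive interference in reflection requires 2 n t = m λ.
λ = 2 n t / m = 4224 / m nm.
m=5: 845 nm (IR); m=6: 704 nm (visible); m=7: 603 nm (visible); m=8: 528 nm (visible); m=9: 469 nm (visible); m=10: 422 nm (visible); m=11: 384 nm (visible); m=12: 352 nm (UV).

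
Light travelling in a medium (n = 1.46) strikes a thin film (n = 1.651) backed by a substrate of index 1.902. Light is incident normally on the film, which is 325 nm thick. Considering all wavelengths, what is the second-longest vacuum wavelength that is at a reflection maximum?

At the upper boundary (n = 1.46 to n = 1.651) the reflected ray undergoes a half-wave phase shift.
At the lower boundary (n = 1.651 to n = 1.902) the reflected ray undergoes a half-wave phase shift.
Net: no relative phase inversion (both shifts match).
With no net inversion, constructive interference in reflection requires 2 n t = m λ.
λ = 2 n t / m. The second-longest wavelength is m = 2: λ = 2 × 1.651 × 325 / 2.00 = 537 nm.

537 nm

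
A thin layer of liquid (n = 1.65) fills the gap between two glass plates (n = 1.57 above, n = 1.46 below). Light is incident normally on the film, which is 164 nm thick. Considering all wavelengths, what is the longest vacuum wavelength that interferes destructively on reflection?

541 nm

Ray reflecting at the top interface goes from n = 1.57 toward n = 1.65: a half-wave phase shift.
Ray reflecting at the bottom interface goes from n = 1.65 toward n = 1.46: no phase shift.
Exactly one π shift → a net half-wave offset.
So the condition for destructive reflection is 2 n t = m λ.
λ = 2 n t / m. The longest wavelength is m = 1: λ = 2 × 1.65 × 164 / 1.00 = 541 nm.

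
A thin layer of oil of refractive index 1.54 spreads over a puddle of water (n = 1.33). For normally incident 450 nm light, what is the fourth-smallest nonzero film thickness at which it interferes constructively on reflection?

511 nm

At the upper boundary (n = 1.0 to n = 1.54) the reflected ray undergoes a half-wave phase shift.
At the lower boundary (n = 1.54 to n = 1.33) the reflected ray undergoes no phase shift.
Exactly one π shift → a net half-wave offset.
So the condition for constructive reflection is 2 n t = (m + ½) λ.
The fourth-smallest nonzero thickness corresponds to m = 3: t = (m + ½) λ / (2 n) = 3.50 × 450 / (2 × 1.54) = 511 nm.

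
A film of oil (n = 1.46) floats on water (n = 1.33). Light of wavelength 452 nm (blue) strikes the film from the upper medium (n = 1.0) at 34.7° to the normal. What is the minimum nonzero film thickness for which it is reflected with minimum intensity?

Top surface (1.0 → 1.46): reflection off a higher-index medium gives a half-wave phase shift.
Bottom surface (1.46 → 1.33): reflection off a lower-index medium gives no phase shift.
Net: one phase inversion between the two reflected rays.
With one net inversion, destructive interference in reflection requires 2 n t cos θ_r = m λ.
Snell's law: 1.0 sin 34.7° = 1.46 sin θ_r → sin θ_r = 0.390, cos θ_r = 0.921.
Minimum nonzero at m = 1: t = λ / (2 n cos θ_r) = 452 / (2 × 1.46 × 0.921) = 168 nm.

168 nm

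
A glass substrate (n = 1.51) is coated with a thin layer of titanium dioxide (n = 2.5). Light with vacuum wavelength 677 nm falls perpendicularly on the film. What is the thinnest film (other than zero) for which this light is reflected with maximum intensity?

67.7 nm

Ray reflecting at the top interface goes from n = 1.0 toward n = 2.5: a half-wave phase shift.
Bottom surface (2.5 → 1.51): reflection off a lower-index medium gives no phase shift.
The two reflections differ by half a wavelength.
For bright reflection here: 2 n t = (m + ½) λ.
Minimum at m = 0: t = λ / (4 n) = 677 / (4 × 2.5) = 67.7 nm.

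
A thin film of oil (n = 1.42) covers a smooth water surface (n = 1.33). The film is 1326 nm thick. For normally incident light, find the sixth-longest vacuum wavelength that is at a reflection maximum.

Top surface (1.0 → 1.42): reflection off a higher-index medium gives a half-wave phase shift.
Bottom surface (1.42 → 1.33): reflection off a lower-index medium gives no phase shift.
The two reflections differ by half a wavelength.
With one net inversion, constructive interference in reflection requires 2 n t = (m + ½) λ.
λ = 2 n t / (m + ½). The sixth-longest wavelength is m = 5: λ = 2 × 1.42 × 1326 / 5.50 = 685 nm.

685 nm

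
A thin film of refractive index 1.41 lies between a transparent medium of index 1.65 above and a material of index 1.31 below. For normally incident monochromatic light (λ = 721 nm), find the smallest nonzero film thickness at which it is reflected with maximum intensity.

256 nm

Ray reflecting at the top interface goes from n = 1.65 toward n = 1.41: no phase shift.
Ray reflecting at the bottom interface goes from n = 1.41 toward n = 1.31: no phase shift.
Zero or two π shifts → no net half-wave offset.
With no net inversion, constructive interference in reflection requires 2 n t = m λ.
Minimum nonzero at m = 1: t = λ / (2 n) = 721 / (2 × 1.41) = 256 nm.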